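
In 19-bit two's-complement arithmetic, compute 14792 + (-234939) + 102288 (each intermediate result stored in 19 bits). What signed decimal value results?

-117859

14792 + (-234939) = -220147 (1001010010000001101)
-220147 + 102288 = -117859 (1100011001110011101)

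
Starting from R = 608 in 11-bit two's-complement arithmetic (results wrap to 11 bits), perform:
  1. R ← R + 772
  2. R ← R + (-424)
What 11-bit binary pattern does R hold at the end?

01110111100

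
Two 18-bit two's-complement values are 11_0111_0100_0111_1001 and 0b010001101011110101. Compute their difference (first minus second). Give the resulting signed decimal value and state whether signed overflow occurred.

11_0111_0100_0111_1001 → 110111010001111001 = -35719 (signed)
0b010001101011110101 → 010001101011110101 = 72437 (signed)
Subtract via negate-and-add: invert 010001101011110101 + 1 = 101110010100001011 (i.e. -72437).
  110111010001111001
+ 101110010100001011
= 100101100110000100  (discard carry-out 1)
Result 100101100110000100: MSB = 1 → 153988 − 262144 = -108156.
Both addends (after negating the subtrahend) are negative and so is the stored result: no signed overflow.

-108156; no overflow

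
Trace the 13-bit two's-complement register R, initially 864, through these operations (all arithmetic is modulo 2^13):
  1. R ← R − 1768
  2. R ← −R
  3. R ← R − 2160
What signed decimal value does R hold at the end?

-1256

Start: R = 864 = 0001101100000.
R = 864 − 1768 = -904 = 1110001111000
R = −(-904) = 904 = 0001110001000
R = 904 − 2160 = -1256 = 1101100011000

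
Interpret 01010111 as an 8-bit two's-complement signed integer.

87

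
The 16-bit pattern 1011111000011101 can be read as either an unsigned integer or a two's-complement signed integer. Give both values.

unsigned = 48669, signed = -16867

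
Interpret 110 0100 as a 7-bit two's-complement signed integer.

MSB is 1, so the value is negative.
Unsigned reading: 100. Subtract 2^7 = 128: 100 − 128 = -28.

-28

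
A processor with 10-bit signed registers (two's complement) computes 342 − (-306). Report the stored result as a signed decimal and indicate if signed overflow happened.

-376; overflow

342 → 0101010110
-306 → 1011001110
Subtract via negate-and-add: invert 1011001110 + 1 = 0100110010 (i.e. 306).
  0101010110
+ 0100110010
= 1010001000
Result 1010001000: MSB = 1 → 648 − 1024 = -376.
Both addends (after negating the subtrahend) are non-negative but the stored result is negative: signed overflow. The true value 342 − (-306) = 648 lies outside [-512, 511].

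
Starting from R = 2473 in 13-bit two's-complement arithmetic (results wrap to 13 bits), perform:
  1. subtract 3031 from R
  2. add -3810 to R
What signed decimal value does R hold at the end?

3824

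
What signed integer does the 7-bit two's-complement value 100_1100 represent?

-52

MSB is 1, so the value is negative.
Unsigned reading: 76. Subtract 2^7 = 128: 76 − 128 = -52.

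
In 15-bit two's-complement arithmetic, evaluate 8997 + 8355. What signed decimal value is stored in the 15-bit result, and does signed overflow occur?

8997 → 010001100100101
8355 → 010000010100011
  010001100100101
+ 010000010100011
= 100001111001000
Result 100001111001000: MSB = 1 → 17352 − 32768 = -15416.
Both addends are non-negative but the stored result is negative: signed overflow. The true value 8997 + 8355 = 17352 lies outside [-16384, 16383].

-15416; overflow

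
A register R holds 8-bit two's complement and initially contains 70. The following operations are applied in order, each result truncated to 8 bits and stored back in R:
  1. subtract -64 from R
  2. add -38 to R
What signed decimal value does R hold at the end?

96

Start: R = 70 = 01000110.
R = 70 − (-64) = 134; wraps to -122 = 10000110
R = -122 + (-38) = -160; wraps to 96 = 01100000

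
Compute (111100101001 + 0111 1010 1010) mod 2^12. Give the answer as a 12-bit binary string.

  111100101001
+ 011110101010
= 011011010011  (discard carry-out 1)

011011010011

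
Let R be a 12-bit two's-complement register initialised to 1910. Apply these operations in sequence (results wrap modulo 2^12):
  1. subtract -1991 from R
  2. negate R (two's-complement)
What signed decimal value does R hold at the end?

195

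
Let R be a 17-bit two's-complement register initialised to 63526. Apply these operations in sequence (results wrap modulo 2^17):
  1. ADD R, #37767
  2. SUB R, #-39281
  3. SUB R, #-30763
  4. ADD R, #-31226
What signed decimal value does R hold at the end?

9039

Start: R = 63526 = 01111100000100110.
R = 63526 + 37767 = 101293; wraps to -29779 = 11000101110101101
R = -29779 − (-39281) = 9502 = 00010010100011110
R = 9502 − (-30763) = 40265 = 01001110101001001
R = 40265 + (-31226) = 9039 = 00010001101001111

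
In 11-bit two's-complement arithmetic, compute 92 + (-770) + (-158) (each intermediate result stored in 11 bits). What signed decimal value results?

92 + (-770) = -678 (10101011010)
-678 + (-158) = -836 (10010111100)

-836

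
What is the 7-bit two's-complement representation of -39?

|-39| = 39 = 0100111 in 7 bits.
Invert the bits: 1011000. Add 1: 1011001.
Check: 1011001 reads as 89 − 128 = -39.

1011001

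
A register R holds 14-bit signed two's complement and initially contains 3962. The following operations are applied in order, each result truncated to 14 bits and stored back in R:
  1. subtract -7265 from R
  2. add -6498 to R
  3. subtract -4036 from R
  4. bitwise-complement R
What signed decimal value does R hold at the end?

Start: R = 3962 = 00111101111010.
R = 3962 − (-7265) = 11227; wraps to -5157 = 10101111011011
R = -5157 + (-6498) = -11655; wraps to 4729 = 01001001111001
R = 4729 − (-4036) = 8765; wraps to -7619 = 10001000111101
R = NOT 10001000111101 = 01110111000010 = 7618

7618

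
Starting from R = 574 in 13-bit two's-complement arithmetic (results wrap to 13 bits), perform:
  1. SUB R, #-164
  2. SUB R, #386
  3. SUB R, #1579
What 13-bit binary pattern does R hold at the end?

1101100110101

Start: R = 574 = 0001000111110.
R = 574 − (-164) = 738 = 0001011100010
R = 738 − 386 = 352 = 0000101100000
R = 352 − 1579 = -1227 = 1101100110101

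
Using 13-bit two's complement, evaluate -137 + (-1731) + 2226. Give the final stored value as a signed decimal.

358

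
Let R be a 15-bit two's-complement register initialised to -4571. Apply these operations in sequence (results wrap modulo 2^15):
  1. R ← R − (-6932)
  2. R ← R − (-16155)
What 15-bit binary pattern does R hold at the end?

100100001010100

Start: R = -4571 = 110111000100101.
R = -4571 − (-6932) = 2361 = 000100100111001
R = 2361 − (-16155) = 18516; wraps to -14252 = 100100001010100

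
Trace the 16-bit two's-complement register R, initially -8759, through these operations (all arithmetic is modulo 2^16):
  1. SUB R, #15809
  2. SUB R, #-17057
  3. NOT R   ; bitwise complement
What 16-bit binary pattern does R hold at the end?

Start: R = -8759 = 1101110111001001.
R = -8759 − 15809 = -24568 = 1010000000001000
R = -24568 − (-17057) = -7511 = 1110001010101001
R = NOT 1110001010101001 = 0001110101010110 = 7510

0001110101010110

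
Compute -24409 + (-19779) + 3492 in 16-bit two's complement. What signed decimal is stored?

-24409 + (-19779) = -44188 → wraps to 21348 (0101001101100100)
21348 + 3492 = 24840 (0110000100001000)

24840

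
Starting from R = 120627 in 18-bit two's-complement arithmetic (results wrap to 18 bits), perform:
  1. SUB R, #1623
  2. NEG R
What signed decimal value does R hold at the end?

-119004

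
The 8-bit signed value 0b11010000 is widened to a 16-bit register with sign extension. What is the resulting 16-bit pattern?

MSB of 11010000 is 1; replicate it into the new high bits.
11111111|11010000 → 1111111111010000 (still -48).

1111111111010000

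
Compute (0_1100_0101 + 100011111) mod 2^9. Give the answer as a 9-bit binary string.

  011000101
+ 100011111
= 111100100

111100100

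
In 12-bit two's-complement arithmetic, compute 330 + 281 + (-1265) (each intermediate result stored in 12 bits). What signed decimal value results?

-654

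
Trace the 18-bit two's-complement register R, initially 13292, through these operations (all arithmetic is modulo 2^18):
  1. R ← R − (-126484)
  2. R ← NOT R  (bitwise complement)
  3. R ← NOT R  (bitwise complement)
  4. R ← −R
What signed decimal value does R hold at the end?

122368

Start: R = 13292 = 000011001111101100.
R = 13292 − (-126484) = 139776; wraps to -122368 = 100010001000000000
R = NOT 100010001000000000 = 011101110111111111 = 122367
R = NOT 011101110111111111 = 100010001000000000 = -122368
R = −(-122368) = 122368 = 011101111000000000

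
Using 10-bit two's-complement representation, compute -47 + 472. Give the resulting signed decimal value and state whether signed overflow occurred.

-47 → 1111010001
472 → 0111011000
  1111010001
+ 0111011000
= 0110101001  (discard carry-out 1)
Result 0110101001: MSB = 0 → value 425.
Addends have opposite signs, so signed overflow cannot occur.

425; no overflow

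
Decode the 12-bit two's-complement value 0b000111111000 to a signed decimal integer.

504

MSB is 0, so the value is non-negative: 000111111000 = 504.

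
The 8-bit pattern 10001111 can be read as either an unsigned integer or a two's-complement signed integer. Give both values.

unsigned = 143, signed = -113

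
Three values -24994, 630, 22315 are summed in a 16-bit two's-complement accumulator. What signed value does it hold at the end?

-24994 + 630 = -24364 (1010000011010100)
-24364 + 22315 = -2049 (1111011111111111)

-2049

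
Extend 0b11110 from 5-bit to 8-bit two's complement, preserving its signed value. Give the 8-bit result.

MSB of 11110 is 1; replicate it into the new high bits.
111|11110 → 11111110 (still -2).

11111110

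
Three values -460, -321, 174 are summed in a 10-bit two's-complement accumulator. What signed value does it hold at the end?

-460 + (-321) = -781 → wraps to 243 (0011110011)
243 + 174 = 417 (0110100001)

417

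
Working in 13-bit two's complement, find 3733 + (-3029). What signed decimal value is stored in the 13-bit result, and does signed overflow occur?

3733 → 0111010010101
-3029 → 1010000101011
  0111010010101
+ 1010000101011
= 0001011000000  (discard carry-out 1)
Result 0001011000000: MSB = 0 → value 704.
Addends have opposite signs, so signed overflow cannot occur.

704; no overflow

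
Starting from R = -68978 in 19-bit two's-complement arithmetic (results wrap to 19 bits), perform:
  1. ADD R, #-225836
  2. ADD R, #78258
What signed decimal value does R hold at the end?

-216556

Start: R = -68978 = 1101111001010001110.
R = -68978 + (-225836) = -294814; wraps to 229474 = 0111000000001100010
R = 229474 + 78258 = 307732; wraps to -216556 = 1001011001000010100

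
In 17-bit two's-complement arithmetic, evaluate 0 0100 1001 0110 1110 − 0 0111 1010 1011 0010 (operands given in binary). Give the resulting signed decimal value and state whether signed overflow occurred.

-12612; no overflow

0 0100 1001 0110 1110 → 00100100101101110 = 18798 (signed)
0 0111 1010 1011 0010 → 00111101010110010 = 31410 (signed)
Subtract via negate-and-add: invert 00111101010110010 + 1 = 11000010101001110 (i.e. -31410).
  00100100101101110
+ 11000010101001110
= 11100111010111100
Result 11100111010111100: MSB = 1 → 118460 − 131072 = -12612.
Addends (after negating the subtrahend) have opposite signs, so signed overflow cannot occur.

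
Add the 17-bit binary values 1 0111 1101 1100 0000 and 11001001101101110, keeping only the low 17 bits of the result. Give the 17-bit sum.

  10111110111000000
+ 11001001101101110
= 10001000100101110  (discard carry-out 1)

10001000100101110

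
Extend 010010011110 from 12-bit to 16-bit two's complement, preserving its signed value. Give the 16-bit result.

0000010010011110

MSB of 010010011110 is 0; replicate it into the new high bits.
0000|010010011110 → 0000010010011110 (still 1182).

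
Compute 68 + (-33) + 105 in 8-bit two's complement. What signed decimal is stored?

-116

68 + (-33) = 35 (00100011)
35 + 105 = 140 → wraps to -116 (10001100)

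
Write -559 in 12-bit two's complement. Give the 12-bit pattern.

|-559| = 559 = 001000101111 in 12 bits.
Invert the bits: 110111010000. Add 1: 110111010001.

110111010001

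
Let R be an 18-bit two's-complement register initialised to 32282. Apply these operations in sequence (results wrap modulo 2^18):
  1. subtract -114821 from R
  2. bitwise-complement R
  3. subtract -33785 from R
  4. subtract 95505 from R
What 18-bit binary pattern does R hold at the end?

001101000001001000

Start: R = 32282 = 000111111000011010.
R = 32282 − (-114821) = 147103; wraps to -115041 = 100011111010011111
R = NOT 100011111010011111 = 011100000101100000 = 115040
R = 115040 − (-33785) = 148825; wraps to -113319 = 100100010101011001
R = -113319 − 95505 = -208824; wraps to 53320 = 001101000001001000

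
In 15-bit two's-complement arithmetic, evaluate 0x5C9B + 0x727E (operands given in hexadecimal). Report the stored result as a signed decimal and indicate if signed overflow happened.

-12519; no overflow

0x5C9B = 101110010011011 = -9061 (signed)
0x727E = 111001001111110 = -3458 (signed)
  101110010011011
+ 111001001111110
= 100111100011001  (discard carry-out 1)
Result 100111100011001: MSB = 1 → 20249 − 32768 = -12519.
Both addends are negative and so is the stored result: no signed overflow.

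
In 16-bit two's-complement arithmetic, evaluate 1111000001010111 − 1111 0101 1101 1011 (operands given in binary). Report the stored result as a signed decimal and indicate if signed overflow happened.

-1412; no overflow

1111000001010111 = -4009 (signed)
1111 0101 1101 1011 → 1111010111011011 = -2597 (signed)
Subtract via negate-and-add: invert 1111010111011011 + 1 = 0000101000100101 (i.e. 2597).
  1111000001010111
+ 0000101000100101
= 1111101001111100
Result 1111101001111100: MSB = 1 → 64124 − 65536 = -1412.
Addends (after negating the subtrahend) have opposite signs, so signed overflow cannot occur.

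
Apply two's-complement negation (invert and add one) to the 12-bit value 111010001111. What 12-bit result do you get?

Invert: 000101110000. Add 1: 000101110001.
Check: 111010001111 = -369, 000101110001 = 369.

000101110001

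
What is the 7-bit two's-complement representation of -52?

1001100

|-52| = 52 = 0110100 in 7 bits.
Invert the bits: 1001011. Add 1: 1001100.
Check: 1001100 reads as 76 − 128 = -52.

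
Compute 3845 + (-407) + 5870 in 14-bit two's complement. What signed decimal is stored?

-7076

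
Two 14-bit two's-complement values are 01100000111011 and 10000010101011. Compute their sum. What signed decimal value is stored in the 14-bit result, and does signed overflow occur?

01100000111011 = 6203 (signed)
10000010101011 = -8021 (signed)
  01100000111011
+ 10000010101011
= 11100011100110
Result 11100011100110: MSB = 1 → 14566 − 16384 = -1818.
Addends have opposite signs, so signed overflow cannot occur.

-1818; no overflow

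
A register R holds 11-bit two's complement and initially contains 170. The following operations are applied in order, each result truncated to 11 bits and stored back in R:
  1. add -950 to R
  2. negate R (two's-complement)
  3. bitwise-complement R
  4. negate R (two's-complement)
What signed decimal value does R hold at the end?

Start: R = 170 = 00010101010.
R = 170 + (-950) = -780 = 10011110100
R = −(-780) = 780 = 01100001100
R = NOT 01100001100 = 10011110011 = -781
R = −(-781) = 781 = 01100001101

781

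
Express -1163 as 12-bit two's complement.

101101110101

|-1163| = 1163 = 010010001011 in 12 bits.
Invert the bits: 101101110100. Add 1: 101101110101.
Check: 101101110101 reads as 2933 − 4096 = -1163.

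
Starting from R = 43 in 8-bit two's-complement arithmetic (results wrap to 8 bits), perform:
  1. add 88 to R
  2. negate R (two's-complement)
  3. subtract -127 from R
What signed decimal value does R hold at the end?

-4

Start: R = 43 = 00101011.
R = 43 + 88 = 131; wraps to -125 = 10000011
R = −(-125) = 125 = 01111101
R = 125 − (-127) = 252; wraps to -4 = 11111100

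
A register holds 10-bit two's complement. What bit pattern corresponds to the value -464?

|-464| = 464 = 0111010000 in 10 bits.
Invert the bits: 1000101111. Add 1: 1000110000.
Check: 1000110000 reads as 560 − 1024 = -464.

1000110000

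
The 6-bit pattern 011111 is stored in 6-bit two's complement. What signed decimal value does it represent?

31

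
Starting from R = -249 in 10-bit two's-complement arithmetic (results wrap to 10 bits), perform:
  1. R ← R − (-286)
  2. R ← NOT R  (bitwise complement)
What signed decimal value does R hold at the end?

Start: R = -249 = 1100000111.
R = -249 − (-286) = 37 = 0000100101
R = NOT 0000100101 = 1111011010 = -38

-38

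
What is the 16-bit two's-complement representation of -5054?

|-5054| = 5054 = 0001001110111110 in 16 bits.
Invert the bits: 1110110001000001. Add 1: 1110110001000010.
Check: 1110110001000010 reads as 60482 − 65536 = -5054.

1110110001000010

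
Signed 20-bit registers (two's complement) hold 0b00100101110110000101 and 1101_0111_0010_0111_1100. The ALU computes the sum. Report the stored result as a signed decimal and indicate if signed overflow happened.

-12287; no overflow

0b00100101110110000101 → 00100101110110000101 = 155013 (signed)
1101_0111_0010_0111_1100 → 11010111001001111100 = -167300 (signed)
  00100101110110000101
+ 11010111001001111100
= 11111101000000000001
Result 11111101000000000001: MSB = 1 → 1036289 − 1048576 = -12287.
Addends have opposite signs, so signed overflow cannot occur.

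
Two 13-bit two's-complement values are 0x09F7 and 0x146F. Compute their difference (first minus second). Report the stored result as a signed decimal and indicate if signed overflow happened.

-2680; overflow

0x09F7 = 0100111110111 = 2551 (signed)
0x146F = 1010001101111 = -2961 (signed)
Subtract via negate-and-add: invert 1010001101111 + 1 = 0101110010001 (i.e. 2961).
  0100111110111
+ 0101110010001
= 1010110001000
Result 1010110001000: MSB = 1 → 5512 − 8192 = -2680.
Both addends (after negating the subtrahend) are non-negative but the stored result is negative: signed overflow. The true value 2551 − (-2961) = 5512 lies outside [-4096, 4095].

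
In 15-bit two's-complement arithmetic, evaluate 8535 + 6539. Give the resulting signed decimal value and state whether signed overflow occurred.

8535 → 010000101010111
6539 → 001100110001011
  010000101010111
+ 001100110001011
= 011101011100010
Result 011101011100010: MSB = 0 → value 15074.
Both addends are non-negative and so is the stored result: no signed overflow.

15074; no overflow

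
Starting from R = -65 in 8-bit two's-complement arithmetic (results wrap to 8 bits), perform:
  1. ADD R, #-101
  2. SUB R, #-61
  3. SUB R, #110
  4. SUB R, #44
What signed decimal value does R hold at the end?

-3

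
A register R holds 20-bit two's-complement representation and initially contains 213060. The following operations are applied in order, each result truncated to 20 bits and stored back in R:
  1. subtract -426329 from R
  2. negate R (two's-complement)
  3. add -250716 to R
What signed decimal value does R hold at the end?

Start: R = 213060 = 00110100000001000100.
R = 213060 − (-426329) = 639389; wraps to -409187 = 10011100000110011101
R = −(-409187) = 409187 = 01100011111001100011
R = 409187 + (-250716) = 158471 = 00100110101100000111

158471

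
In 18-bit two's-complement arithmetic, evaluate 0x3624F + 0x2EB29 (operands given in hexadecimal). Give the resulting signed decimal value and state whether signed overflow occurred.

0x3624F = 110110001001001111 = -40369 (signed)
0x2EB29 = 101110101100101001 = -70871 (signed)
  110110001001001111
+ 101110101100101001
= 100100110101111000  (discard carry-out 1)
Result 100100110101111000: MSB = 1 → 150904 − 262144 = -111240.
Both addends are negative and so is the stored result: no signed overflow.

-111240; no overflow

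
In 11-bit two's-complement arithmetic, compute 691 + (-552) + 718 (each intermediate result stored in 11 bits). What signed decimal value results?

857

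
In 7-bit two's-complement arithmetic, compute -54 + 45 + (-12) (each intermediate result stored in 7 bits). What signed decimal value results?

-54 + 45 = -9 (1110111)
-9 + (-12) = -21 (1101011)

-21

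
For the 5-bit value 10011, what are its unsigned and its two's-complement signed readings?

Unsigned: 10011 = 19.
Signed: MSB=1 → 19 − 32 = -13.

unsigned = 19, signed = -13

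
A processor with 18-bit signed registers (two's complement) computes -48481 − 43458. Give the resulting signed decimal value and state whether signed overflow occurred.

-48481 → 110100001010011111
43458 → 001010100111000010
Subtract via negate-and-add: invert 001010100111000010 + 1 = 110101011000111110 (i.e. -43458).
  110100001010011111
+ 110101011000111110
= 101001100011011101  (discard carry-out 1)
Result 101001100011011101: MSB = 1 → 170205 − 262144 = -91939.
Both addends (after negating the subtrahend) are negative and so is the stored result: no signed overflow.

-91939; no overflow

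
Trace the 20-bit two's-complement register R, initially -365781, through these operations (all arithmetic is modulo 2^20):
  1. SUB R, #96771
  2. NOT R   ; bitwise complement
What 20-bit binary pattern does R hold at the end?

Start: R = -365781 = 10100110101100101011.
R = -365781 − 96771 = -462552 = 10001111000100101000
R = NOT 10001111000100101000 = 01110000111011010111 = 462551

01110000111011010111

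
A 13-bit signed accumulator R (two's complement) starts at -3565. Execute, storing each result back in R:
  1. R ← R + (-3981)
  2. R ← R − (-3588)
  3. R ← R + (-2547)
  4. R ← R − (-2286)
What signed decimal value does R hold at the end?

3973

Start: R = -3565 = 1001000010011.
R = -3565 + (-3981) = -7546; wraps to 646 = 0001010000110
R = 646 − (-3588) = 4234; wraps to -3958 = 1000010001010
R = -3958 + (-2547) = -6505; wraps to 1687 = 0011010010111
R = 1687 − (-2286) = 3973 = 0111110000101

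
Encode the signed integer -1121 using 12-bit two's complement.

|-1121| = 1121 = 010001100001 in 12 bits.
Invert the bits: 101110011110. Add 1: 101110011111.

101110011111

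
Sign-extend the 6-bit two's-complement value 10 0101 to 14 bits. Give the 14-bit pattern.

11111111100101

MSB of 100101 is 1; replicate it into the new high bits.
11111111|100101 → 11111111100101 (still -27).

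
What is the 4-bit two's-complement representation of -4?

1100

|-4| = 4 = 0100 in 4 bits.
Invert the bits: 1011. Add 1: 1100.
Check: 1100 reads as 12 − 16 = -4.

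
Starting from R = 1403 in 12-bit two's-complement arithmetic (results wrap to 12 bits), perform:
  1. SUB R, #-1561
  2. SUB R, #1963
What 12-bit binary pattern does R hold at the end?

Start: R = 1403 = 010101111011.
R = 1403 − (-1561) = 2964; wraps to -1132 = 101110010100
R = -1132 − 1963 = -3095; wraps to 1001 = 001111101001

001111101001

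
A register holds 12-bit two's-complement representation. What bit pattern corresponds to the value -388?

111001111100

|-388| = 388 = 000110000100 in 12 bits.
Invert the bits: 111001111011. Add 1: 111001111100.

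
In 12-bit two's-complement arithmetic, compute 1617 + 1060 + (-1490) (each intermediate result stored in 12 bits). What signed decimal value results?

1617 + 1060 = 2677 → wraps to -1419 (101001110101)
-1419 + (-1490) = -2909 → wraps to 1187 (010010100011)

1187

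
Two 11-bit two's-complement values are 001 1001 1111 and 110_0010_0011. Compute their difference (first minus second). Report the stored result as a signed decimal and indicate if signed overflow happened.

892; no overflow

001 1001 1111 → 00110011111 = 415 (signed)
110_0010_0011 → 11000100011 = -477 (signed)
Subtract via negate-and-add: invert 11000100011 + 1 = 00111011101 (i.e. 477).
  00110011111
+ 00111011101
= 01101111100
Result 01101111100: MSB = 0 → value 892.
Both addends (after negating the subtrahend) are non-negative and so is the stored result: no signed overflow.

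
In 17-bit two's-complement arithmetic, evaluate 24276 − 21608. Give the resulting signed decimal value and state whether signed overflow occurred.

24276 → 00101111011010100
21608 → 00101010001101000
Subtract via negate-and-add: invert 00101010001101000 + 1 = 11010101110011000 (i.e. -21608).
  00101111011010100
+ 11010101110011000
= 00000101001101100  (discard carry-out 1)
Result 00000101001101100: MSB = 0 → value 2668.
Addends (after negating the subtrahend) have opposite signs, so signed overflow cannot occur.

2668; no overflow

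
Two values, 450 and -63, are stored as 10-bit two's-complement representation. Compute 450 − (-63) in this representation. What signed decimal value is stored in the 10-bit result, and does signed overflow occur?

450 → 0111000010
-63 → 1111000001
Subtract via negate-and-add: invert 1111000001 + 1 = 0000111111 (i.e. 63).
  0111000010
+ 0000111111
= 1000000001
Result 1000000001: MSB = 1 → 513 − 1024 = -511.
Both addends (after negating the subtrahend) are non-negative but the stored result is negative: signed overflow. The true value 450 − (-63) = 513 lies outside [-512, 511].

-511; overflow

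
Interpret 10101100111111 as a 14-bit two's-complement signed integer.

MSB is 1, so the value is negative.
Unsigned reading: 11071. Subtract 2^14 = 16384: 11071 − 16384 = -5313.

-5313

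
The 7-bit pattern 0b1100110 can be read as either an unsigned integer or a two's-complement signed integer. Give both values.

Unsigned: 1100110 = 102.
Signed: MSB=1 → 102 − 128 = -26.

unsigned = 102, signed = -26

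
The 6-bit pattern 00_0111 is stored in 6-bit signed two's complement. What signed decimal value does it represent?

MSB is 0, so the value is non-negative: 000111 = 7.

7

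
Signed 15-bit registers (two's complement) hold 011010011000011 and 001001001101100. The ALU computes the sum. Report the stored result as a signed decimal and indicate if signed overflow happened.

-14545; overflow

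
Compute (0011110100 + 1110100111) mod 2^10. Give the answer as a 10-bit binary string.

  0011110100
+ 1110100111
= 0010011011  (discard carry-out 1)

0010011011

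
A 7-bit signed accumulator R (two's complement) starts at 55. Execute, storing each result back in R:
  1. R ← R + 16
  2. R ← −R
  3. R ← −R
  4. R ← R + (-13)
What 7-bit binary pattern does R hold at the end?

Start: R = 55 = 0110111.
R = 55 + 16 = 71; wraps to -57 = 1000111
R = −(-57) = 57 = 0111001
R = −(57) = -57 = 1000111
R = -57 + (-13) = -70; wraps to 58 = 0111010

0111010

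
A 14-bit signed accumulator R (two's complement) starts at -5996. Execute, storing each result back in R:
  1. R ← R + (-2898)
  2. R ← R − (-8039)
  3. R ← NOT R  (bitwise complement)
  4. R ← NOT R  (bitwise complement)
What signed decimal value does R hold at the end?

-855

Start: R = -5996 = 10100010010100.
R = -5996 + (-2898) = -8894; wraps to 7490 = 01110101000010
R = 7490 − (-8039) = 15529; wraps to -855 = 11110010101001
R = NOT 11110010101001 = 00001101010110 = 854
R = NOT 00001101010110 = 11110010101001 = -855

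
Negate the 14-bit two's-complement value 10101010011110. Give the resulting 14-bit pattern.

01010101100010

Invert: 01010101100001. Add 1: 01010101100010.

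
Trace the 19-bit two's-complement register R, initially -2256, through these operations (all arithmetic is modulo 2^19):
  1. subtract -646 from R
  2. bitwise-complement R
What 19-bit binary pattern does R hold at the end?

0000000011001001001

Start: R = -2256 = 1111111011100110000.
R = -2256 − (-646) = -1610 = 1111111100110110110
R = NOT 1111111100110110110 = 0000000011001001001 = 1609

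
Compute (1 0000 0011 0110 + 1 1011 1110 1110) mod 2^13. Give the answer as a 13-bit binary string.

0110000100100

  1000000110110
+ 1101111101110
= 0110000100100  (discard carry-out 1)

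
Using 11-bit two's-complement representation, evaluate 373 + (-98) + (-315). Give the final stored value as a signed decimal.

373 + (-98) = 275 (00100010011)
275 + (-315) = -40 (11111011000)

-40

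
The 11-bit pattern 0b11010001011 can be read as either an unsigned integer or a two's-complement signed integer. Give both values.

unsigned = 1675, signed = -373

Unsigned: 11010001011 = 1675.
Signed: MSB=1 → 1675 − 2048 = -373.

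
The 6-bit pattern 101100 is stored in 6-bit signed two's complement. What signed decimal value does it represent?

-20

MSB is 1, so the value is negative.
Invert: 010011. Add 1: 010100 = 20. So the value is −20.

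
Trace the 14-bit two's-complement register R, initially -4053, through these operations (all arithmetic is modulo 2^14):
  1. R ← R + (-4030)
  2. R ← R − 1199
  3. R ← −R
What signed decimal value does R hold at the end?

-7102

Start: R = -4053 = 11000000101011.
R = -4053 + (-4030) = -8083 = 10000001101101
R = -8083 − 1199 = -9282; wraps to 7102 = 01101110111110
R = −(7102) = -7102 = 10010001000010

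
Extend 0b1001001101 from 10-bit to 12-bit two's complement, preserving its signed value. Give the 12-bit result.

111001001101

MSB of 1001001101 is 1; replicate it into the new high bits.
11|1001001101 → 111001001101 (still -435).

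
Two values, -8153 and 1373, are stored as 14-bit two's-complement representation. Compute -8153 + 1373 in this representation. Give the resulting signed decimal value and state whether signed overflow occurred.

-8153 → 10000000100111
1373 → 00010101011101
  10000000100111
+ 00010101011101
= 10010110000100
Result 10010110000100: MSB = 1 → 9604 − 16384 = -6780.
Addends have opposite signs, so signed overflow cannot occur.

-6780; no overflow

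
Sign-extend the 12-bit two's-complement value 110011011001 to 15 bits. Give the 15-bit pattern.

MSB of 110011011001 is 1; replicate it into the new high bits.
111|110011011001 → 111110011011001 (still -807).

111110011011001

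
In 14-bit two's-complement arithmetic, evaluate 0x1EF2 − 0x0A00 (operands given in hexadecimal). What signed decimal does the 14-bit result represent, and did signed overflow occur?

5362; no overflow

0x1EF2 = 01111011110010 = 7922 (signed)
0x0A00 = 00101000000000 = 2560 (signed)
Subtract via negate-and-add: invert 00101000000000 + 1 = 11011000000000 (i.e. -2560).
  01111011110010
+ 11011000000000
= 01010011110010  (discard carry-out 1)
Result 01010011110010: MSB = 0 → value 5362.
Addends (after negating the subtrahend) have opposite signs, so signed overflow cannot occur.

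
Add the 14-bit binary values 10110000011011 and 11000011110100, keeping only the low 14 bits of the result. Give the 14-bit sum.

  10110000011011
+ 11000011110100
= 01110100001111  (discard carry-out 1)

01110100001111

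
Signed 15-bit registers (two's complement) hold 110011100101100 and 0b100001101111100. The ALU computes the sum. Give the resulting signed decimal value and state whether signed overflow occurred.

10920; overflow

110011100101100 = -6356 (signed)
0b100001101111100 → 100001101111100 = -15492 (signed)
  110011100101100
+ 100001101111100
= 010101010101000  (discard carry-out 1)
Result 010101010101000: MSB = 0 → value 10920.
Both addends are negative but the stored result is non-negative: signed overflow. The true value -6356 + (-15492) = -21848 lies outside [-16384, 16383].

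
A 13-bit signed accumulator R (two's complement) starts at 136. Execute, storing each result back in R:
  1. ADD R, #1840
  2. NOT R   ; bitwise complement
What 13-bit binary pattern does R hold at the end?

Start: R = 136 = 0000010001000.
R = 136 + 1840 = 1976 = 0011110111000
R = NOT 0011110111000 = 1100001000111 = -1977

1100001000111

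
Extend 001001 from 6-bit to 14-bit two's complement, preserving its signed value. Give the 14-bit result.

00000000001001

MSB of 001001 is 0; replicate it into the new high bits.
00000000|001001 → 00000000001001 (still 9).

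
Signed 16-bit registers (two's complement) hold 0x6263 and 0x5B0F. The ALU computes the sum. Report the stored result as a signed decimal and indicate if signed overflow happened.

0x6263 = 0110001001100011 = 25187 (signed)
0x5B0F = 0101101100001111 = 23311 (signed)
  0110001001100011
+ 0101101100001111
= 1011110101110010
Result 1011110101110010: MSB = 1 → 48498 − 65536 = -17038.
Both addends are non-negative but the stored result is negative: signed overflow. The true value 25187 + 23311 = 48498 lies outside [-32768, 32767].

-17038; overflow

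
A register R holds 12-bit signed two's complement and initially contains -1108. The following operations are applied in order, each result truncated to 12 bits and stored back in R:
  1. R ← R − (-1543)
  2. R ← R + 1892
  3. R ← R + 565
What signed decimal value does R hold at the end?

Start: R = -1108 = 101110101100.
R = -1108 − (-1543) = 435 = 000110110011
R = 435 + 1892 = 2327; wraps to -1769 = 100100010111
R = -1769 + 565 = -1204 = 101101001100

-1204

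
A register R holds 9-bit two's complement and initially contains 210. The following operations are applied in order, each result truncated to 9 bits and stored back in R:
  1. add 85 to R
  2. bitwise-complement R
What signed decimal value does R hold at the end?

Start: R = 210 = 011010010.
R = 210 + 85 = 295; wraps to -217 = 100100111
R = NOT 100100111 = 011011000 = 216

216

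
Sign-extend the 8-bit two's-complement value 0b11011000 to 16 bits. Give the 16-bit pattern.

1111111111011000

MSB of 11011000 is 1; replicate it into the new high bits.
11111111|11011000 → 1111111111011000 (still -40).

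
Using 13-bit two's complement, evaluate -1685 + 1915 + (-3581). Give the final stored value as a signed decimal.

-1685 + 1915 = 230 (0000011100110)
230 + (-3581) = -3351 (1001011101001)

-3351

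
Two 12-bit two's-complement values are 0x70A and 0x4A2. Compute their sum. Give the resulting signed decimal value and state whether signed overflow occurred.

0x70A = 011100001010 = 1802 (signed)
0x4A2 = 010010100010 = 1186 (signed)
  011100001010
+ 010010100010
= 101110101100
Result 101110101100: MSB = 1 → 2988 − 4096 = -1108.
Both addends are non-negative but the stored result is negative: signed overflow. The true value 1802 + 1186 = 2988 lies outside [-2048, 2047].

-1108; overflow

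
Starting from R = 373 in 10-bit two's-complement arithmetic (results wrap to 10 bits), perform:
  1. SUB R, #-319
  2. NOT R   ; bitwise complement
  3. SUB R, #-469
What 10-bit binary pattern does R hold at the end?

Start: R = 373 = 0101110101.
R = 373 − (-319) = 692; wraps to -332 = 1010110100
R = NOT 1010110100 = 0101001011 = 331
R = 331 − (-469) = 800; wraps to -224 = 1100100000

1100100000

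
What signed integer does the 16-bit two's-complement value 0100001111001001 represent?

MSB is 0, so the value is non-negative: 0100001111001001 = 17353.

17353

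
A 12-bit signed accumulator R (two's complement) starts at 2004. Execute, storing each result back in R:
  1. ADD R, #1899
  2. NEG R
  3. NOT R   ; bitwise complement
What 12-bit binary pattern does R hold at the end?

Start: R = 2004 = 011111010100.
R = 2004 + 1899 = 3903; wraps to -193 = 111100111111
R = −(-193) = 193 = 000011000001
R = NOT 000011000001 = 111100111110 = -194

111100111110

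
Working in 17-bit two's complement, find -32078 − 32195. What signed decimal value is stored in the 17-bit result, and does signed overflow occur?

-32078 → 11000001010110010
32195 → 00111110111000011
Subtract via negate-and-add: invert 00111110111000011 + 1 = 11000001000111101 (i.e. -32195).
  11000001010110010
+ 11000001000111101
= 10000010011101111  (discard carry-out 1)
Result 10000010011101111: MSB = 1 → 66799 − 131072 = -64273.
Both addends (after negating the subtrahend) are negative and so is the stored result: no signed overflow.

-64273; no overflow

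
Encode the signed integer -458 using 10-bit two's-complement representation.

|-458| = 458 = 0111001010 in 10 bits.
Invert the bits: 1000110101. Add 1: 1000110110.

1000110110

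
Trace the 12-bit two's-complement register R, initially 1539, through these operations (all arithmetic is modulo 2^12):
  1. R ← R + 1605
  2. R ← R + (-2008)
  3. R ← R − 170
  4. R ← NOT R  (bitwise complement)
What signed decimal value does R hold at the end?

-967

Start: R = 1539 = 011000000011.
R = 1539 + 1605 = 3144; wraps to -952 = 110001001000
R = -952 + (-2008) = -2960; wraps to 1136 = 010001110000
R = 1136 − 170 = 966 = 001111000110
R = NOT 001111000110 = 110000111001 = -967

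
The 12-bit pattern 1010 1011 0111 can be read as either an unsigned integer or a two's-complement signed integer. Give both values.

unsigned = 2743, signed = -1353

Unsigned: 101010110111 = 2743.
Signed: MSB=1 → 2743 − 4096 = -1353.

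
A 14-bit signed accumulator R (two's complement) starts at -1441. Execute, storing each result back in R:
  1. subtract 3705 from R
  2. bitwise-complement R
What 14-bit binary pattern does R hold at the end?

01010000011001

Start: R = -1441 = 11101001011111.
R = -1441 − 3705 = -5146 = 10101111100110
R = NOT 10101111100110 = 01010000011001 = 5145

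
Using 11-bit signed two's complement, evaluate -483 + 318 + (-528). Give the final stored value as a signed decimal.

-483 + 318 = -165 (11101011011)
-165 + (-528) = -693 (10101001011)

-693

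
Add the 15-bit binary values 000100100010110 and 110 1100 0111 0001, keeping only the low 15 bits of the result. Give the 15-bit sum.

  000100100010110
+ 110110001110001
= 111010110000111

111010110000111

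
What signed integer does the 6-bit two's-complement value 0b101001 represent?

-23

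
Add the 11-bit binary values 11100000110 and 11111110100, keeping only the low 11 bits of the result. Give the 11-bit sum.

  11100000110
+ 11111110100
= 11011111010  (discard carry-out 1)

11011111010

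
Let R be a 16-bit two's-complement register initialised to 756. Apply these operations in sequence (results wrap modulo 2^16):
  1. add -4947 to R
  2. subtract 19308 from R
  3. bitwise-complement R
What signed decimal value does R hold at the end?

23498

Start: R = 756 = 0000001011110100.
R = 756 + (-4947) = -4191 = 1110111110100001
R = -4191 − 19308 = -23499 = 1010010000110101
R = NOT 1010010000110101 = 0101101111001010 = 23498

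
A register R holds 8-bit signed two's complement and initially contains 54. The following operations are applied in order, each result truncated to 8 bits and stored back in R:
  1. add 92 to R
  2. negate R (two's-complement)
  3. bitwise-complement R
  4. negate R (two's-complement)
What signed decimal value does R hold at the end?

Start: R = 54 = 00110110.
R = 54 + 92 = 146; wraps to -110 = 10010010
R = −(-110) = 110 = 01101110
R = NOT 01101110 = 10010001 = -111
R = −(-111) = 111 = 01101111

111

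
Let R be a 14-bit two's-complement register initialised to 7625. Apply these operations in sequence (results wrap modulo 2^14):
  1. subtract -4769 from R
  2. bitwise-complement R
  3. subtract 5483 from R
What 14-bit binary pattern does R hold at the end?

Start: R = 7625 = 01110111001001.
R = 7625 − (-4769) = 12394; wraps to -3990 = 11000001101010
R = NOT 11000001101010 = 00111110010101 = 3989
R = 3989 − 5483 = -1494 = 11101000101010

11101000101010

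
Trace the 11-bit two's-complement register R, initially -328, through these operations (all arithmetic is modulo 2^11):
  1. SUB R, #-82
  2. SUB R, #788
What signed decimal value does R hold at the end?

Start: R = -328 = 11010111000.
R = -328 − (-82) = -246 = 11100001010
R = -246 − 788 = -1034; wraps to 1014 = 01111110110

1014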